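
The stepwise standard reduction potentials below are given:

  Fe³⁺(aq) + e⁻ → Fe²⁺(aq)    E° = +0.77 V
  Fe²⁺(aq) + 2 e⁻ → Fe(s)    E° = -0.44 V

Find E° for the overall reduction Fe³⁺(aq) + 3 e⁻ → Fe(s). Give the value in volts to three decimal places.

Adding the free-energy changes (−nFE°) of the two steps gives −n₃FE°₃ = −n₁FE°₁ − n₂FE°₂.
E°₃ = (1×+0.77 + 2×-0.44) / 3 = (-0.110) / 3 = -0.037 V.

-0.037 V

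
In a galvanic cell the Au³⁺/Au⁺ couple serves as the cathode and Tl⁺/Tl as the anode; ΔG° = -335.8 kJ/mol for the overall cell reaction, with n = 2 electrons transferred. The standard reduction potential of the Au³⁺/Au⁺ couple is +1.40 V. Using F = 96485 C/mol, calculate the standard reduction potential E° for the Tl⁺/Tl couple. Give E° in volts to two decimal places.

E°cell = −ΔG°/(nF) = −(-335.8×10³)/((2)(96485)) = +1.740 V.
Since Au³⁺/Au⁺ is the cathode and Tl⁺/Tl the anode, E°cell = E°(Au³⁺/Au⁺) − E°(Tl⁺/Tl).
So E°(Tl⁺/Tl) = E°(Au³⁺/Au⁺) − E°cell = (+1.40) − (+1.740) = -0.34 V.

-0.34 V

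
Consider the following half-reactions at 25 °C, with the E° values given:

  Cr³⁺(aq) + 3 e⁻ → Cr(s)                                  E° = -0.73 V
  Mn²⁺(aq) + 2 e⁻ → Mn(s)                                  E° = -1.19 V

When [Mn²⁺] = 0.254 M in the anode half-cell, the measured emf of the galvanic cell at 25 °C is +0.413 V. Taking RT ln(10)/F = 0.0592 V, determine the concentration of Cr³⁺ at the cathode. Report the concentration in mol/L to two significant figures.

Cr³⁺/Cr is the cathode, Mn²⁺/Mn the anode: E°cell = +0.46 V, n = 6.
Overall reaction: 2 Cr³⁺(aq) + 3 Mn(s) → 2 Cr(s) + 3 Mn²⁺(aq); Q = [Mn²⁺]^3/[Cr³⁺]^2.
From E = E° − (0.0592/n) log Q: log Q = (E° − E)·n/0.0592 = (+0.46 − (+0.413))·6/0.0592 = 4.7635.
So 2·log[Cr³⁺] = 3·log(0.254) − log Q = -1.7855 − (4.7635) = -6.5490; log[Cr³⁺] = -6.5490 / 2 = -3.2745; [Cr³⁺] = 10^(-3.2745) ≈ 0.00053 M.

0.00053 M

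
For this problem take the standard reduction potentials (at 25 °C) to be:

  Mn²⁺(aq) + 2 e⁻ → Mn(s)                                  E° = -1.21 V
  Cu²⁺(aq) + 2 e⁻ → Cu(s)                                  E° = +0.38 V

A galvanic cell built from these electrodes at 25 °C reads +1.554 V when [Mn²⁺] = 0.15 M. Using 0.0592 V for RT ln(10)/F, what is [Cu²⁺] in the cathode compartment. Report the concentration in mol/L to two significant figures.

Cu²⁺/Cu is the cathode, Mn²⁺/Mn the anode: E°cell = +1.59 V, n = 2.
Overall reaction: Cu²⁺(aq) + Mn(s) → Cu(s) + Mn²⁺(aq); Q = [Mn²⁺]^1/[Cu²⁺]^1.
From E = E° − (0.0592/n) log Q: log Q = (E° − E)·n/0.0592 = (+1.59 − (+1.554))·2/0.0592 = 1.2162.
So 1·log[Cu²⁺] = 1·log(0.15) − log Q = -0.8239 − (1.2162) = -2.0401; [Cu²⁺] = 10^(-2.0401) ≈ 0.0091 M.

0.0091 M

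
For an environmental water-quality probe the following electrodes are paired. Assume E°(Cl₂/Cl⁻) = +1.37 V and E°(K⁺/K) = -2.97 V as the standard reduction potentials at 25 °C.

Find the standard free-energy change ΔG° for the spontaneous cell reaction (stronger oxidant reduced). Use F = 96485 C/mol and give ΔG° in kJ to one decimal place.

Cl₂/Cl⁻ (E° = +1.37 V) is the cathode; K⁺/K (E° = -2.97 V) is the anode, so E°cell = +4.34 V.
Balancing electrons gives n = 2 (lcm of 2 and 1).
ΔG° = −nFE° = −(2)(96485)(+4.34) = -837,490 J = -837.5 kJ.

-837.5 kJ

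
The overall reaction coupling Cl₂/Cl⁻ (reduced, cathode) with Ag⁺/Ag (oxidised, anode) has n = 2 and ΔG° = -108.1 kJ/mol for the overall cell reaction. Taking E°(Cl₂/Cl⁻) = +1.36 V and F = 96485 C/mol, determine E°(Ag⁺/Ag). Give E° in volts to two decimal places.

E°cell = −ΔG°/(nF) = −(-108.1×10³)/((2)(96485)) = +0.560 V.
Since Cl₂/Cl⁻ is the cathode and Ag⁺/Ag the anode, E°cell = E°(Cl₂/Cl⁻) − E°(Ag⁺/Ag).
So E°(Ag⁺/Ag) = E°(Cl₂/Cl⁻) − E°cell = (+1.36) − (+0.560) = +0.80 V.

+0.80 V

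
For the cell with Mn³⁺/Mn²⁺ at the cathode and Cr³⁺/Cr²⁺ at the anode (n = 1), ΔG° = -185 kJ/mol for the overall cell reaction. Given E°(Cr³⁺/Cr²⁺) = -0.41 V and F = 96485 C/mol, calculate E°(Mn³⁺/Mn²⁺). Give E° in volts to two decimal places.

+1.51 V

E°cell = −ΔG°/(nF) = −(-185×10³)/((1)(96485)) = +1.917 V.
Since Mn³⁺/Mn²⁺ is the cathode and Cr³⁺/Cr²⁺ the anode, E°cell = E°(Mn³⁺/Mn²⁺) − E°(Cr³⁺/Cr²⁺).
So E°(Mn³⁺/Mn²⁺) = E°cell + E°(Cr³⁺/Cr²⁺) = +1.917 + (-0.41) = +1.51 V.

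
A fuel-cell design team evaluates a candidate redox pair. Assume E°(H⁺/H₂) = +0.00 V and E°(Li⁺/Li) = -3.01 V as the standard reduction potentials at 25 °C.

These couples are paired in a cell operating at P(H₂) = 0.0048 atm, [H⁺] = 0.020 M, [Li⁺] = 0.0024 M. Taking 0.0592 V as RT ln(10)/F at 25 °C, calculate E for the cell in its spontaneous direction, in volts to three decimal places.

H⁺/H₂ is the cathode (higher E°), Li⁺/Li the anode: E°cell = +0.00 − (-3.01) = +3.01 V, n = 2.
Overall: 2 H⁺(aq) + 2 Li(s) → H₂(g) + 2 Li⁺(aq)
Q = P(H₂)·[Li⁺]^2 / ([H⁺]^2); log Q = -4.160.
E = E° − (0.0592/n) log Q = +3.01 − (0.0592/2)(-4.160) = +3.133 V.

+3.133 V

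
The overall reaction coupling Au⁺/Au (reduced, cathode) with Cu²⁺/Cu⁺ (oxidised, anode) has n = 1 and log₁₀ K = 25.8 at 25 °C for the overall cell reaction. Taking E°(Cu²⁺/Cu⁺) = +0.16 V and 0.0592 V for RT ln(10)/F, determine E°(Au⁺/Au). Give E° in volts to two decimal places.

+1.69 V

E°cell = (0.0592/n)·log K = (0.0592/1)(25.8) = +1.527 V.
Since Au⁺/Au is the cathode and Cu²⁺/Cu⁺ the anode, E°cell = E°(Au⁺/Au) − E°(Cu²⁺/Cu⁺).
So E°(Au⁺/Au) = E°cell + E°(Cu²⁺/Cu⁺) = +1.527 + (+0.16) = +1.69 V.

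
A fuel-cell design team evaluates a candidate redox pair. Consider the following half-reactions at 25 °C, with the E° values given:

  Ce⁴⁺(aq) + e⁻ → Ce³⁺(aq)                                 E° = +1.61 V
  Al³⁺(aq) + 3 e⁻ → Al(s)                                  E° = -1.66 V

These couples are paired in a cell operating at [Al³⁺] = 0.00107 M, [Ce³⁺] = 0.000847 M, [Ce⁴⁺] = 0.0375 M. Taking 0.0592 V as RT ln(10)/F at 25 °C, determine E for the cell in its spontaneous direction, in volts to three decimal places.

Ce⁴⁺/Ce³⁺ is the cathode (higher E°), Al³⁺/Al the anode: E°cell = +1.61 − (-1.66) = +3.27 V, n = 3.
Overall: 3 Ce⁴⁺(aq) + Al(s) → 3 Ce³⁺(aq) + Al³⁺(aq)
Q = [Ce³⁺]^3·[Al³⁺] / ([Ce⁴⁺]^3); log Q = -7.909.
E = E° − (0.0592/n) log Q = +3.27 − (0.0592/3)(-7.909) = +3.426 V.

+3.426 V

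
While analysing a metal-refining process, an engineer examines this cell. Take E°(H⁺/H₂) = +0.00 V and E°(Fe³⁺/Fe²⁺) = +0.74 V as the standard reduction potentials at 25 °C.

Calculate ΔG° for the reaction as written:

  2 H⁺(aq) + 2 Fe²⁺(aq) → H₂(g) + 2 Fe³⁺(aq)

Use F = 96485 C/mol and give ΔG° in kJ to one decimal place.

As written, H⁺/H₂ is reduced (cathode) and Fe³⁺/Fe²⁺ is oxidised (anode), so E°cell = (+0.00) − (+0.74) = -0.74 V.
Balancing electrons gives n = 2.
ΔG° = −nFE° = −(2)(96485)(-0.74) = 142,798 J = +142.8 kJ.

+142.8 kJ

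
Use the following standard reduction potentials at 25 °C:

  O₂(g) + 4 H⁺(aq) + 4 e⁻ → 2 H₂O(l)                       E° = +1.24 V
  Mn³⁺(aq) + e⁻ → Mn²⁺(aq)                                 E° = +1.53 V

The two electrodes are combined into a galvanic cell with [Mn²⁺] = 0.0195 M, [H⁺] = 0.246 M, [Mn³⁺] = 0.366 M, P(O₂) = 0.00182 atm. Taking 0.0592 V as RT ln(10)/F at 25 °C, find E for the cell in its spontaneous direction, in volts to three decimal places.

Mn³⁺/Mn²⁺ is the cathode (higher E°), O₂/H₂O the anode: E°cell = +1.53 − (+1.24) = +0.29 V, n = 4.
Overall: 4 Mn³⁺(aq) + 2 H₂O(l) → 4 Mn²⁺(aq) + O₂(g) + 4 H⁺(aq)
Q = [Mn²⁺]^4·P(O₂)·[H⁺]^4 / ([Mn³⁺]^4); log Q = -10.270.
E = E° − (0.0592/n) log Q = +0.29 − (0.0592/4)(-10.270) = +0.442 V.

+0.442 V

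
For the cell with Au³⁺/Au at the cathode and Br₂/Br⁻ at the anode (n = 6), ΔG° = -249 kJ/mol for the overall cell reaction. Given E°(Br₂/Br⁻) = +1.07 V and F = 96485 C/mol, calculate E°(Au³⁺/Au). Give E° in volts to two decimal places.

+1.50 V

E°cell = −ΔG°/(nF) = −(-249×10³)/((6)(96485)) = +0.430 V.
Since Au³⁺/Au is the cathode and Br₂/Br⁻ the anode, E°cell = E°(Au³⁺/Au) − E°(Br₂/Br⁻).
So E°(Au³⁺/Au) = E°cell + E°(Br₂/Br⁻) = +0.430 + (+1.07) = +1.50 V.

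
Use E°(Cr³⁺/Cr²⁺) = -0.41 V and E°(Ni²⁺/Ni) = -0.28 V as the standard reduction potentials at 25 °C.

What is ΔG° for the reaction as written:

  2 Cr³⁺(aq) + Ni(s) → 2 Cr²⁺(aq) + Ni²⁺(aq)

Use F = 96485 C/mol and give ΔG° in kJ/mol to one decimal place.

+25.1 kJ/mol

As written, Cr³⁺/Cr²⁺ is reduced (cathode) and Ni²⁺/Ni is oxidised (anode), so E°cell = (-0.41) − (-0.28) = -0.13 V.
Balancing electrons gives n = 2.
ΔG° = −nFE° = −(2)(96485)(-0.13) = 25,086 J = +25.1 kJ/mol.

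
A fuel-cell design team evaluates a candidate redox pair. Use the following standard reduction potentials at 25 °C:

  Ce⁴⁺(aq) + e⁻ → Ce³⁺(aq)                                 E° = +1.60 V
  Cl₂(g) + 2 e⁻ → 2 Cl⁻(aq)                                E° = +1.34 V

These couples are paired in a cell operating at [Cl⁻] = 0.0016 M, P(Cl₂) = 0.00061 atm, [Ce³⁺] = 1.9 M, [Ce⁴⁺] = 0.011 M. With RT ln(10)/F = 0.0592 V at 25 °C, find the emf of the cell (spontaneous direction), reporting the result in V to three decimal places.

Ce⁴⁺/Ce³⁺ is the cathode (higher E°), Cl₂/Cl⁻ the anode: E°cell = +1.60 − (+1.34) = +0.26 V, n = 2.
Overall: 2 Ce⁴⁺(aq) + 2 Cl⁻(aq) → 2 Ce³⁺(aq) + Cl₂(g)
Q = [Ce³⁺]^2·P(Cl₂) / ([Ce⁴⁺]^2·[Cl⁻]^2); log Q = 6.852.
E = E° − (0.0592/n) log Q = +0.26 − (0.0592/2)(6.852) = +0.057 V.

+0.057 V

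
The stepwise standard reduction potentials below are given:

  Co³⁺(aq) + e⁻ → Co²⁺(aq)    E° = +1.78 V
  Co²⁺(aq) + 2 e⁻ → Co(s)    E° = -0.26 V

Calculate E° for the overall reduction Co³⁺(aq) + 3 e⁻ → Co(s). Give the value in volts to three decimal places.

Adding the free-energy changes (−nFE°) of the two steps gives −n₃FE°₃ = −n₁FE°₁ − n₂FE°₂.
E°₃ = (1×+1.78 + 2×-0.26) / 3 = (+1.260) / 3 = +0.420 V.

+0.420 V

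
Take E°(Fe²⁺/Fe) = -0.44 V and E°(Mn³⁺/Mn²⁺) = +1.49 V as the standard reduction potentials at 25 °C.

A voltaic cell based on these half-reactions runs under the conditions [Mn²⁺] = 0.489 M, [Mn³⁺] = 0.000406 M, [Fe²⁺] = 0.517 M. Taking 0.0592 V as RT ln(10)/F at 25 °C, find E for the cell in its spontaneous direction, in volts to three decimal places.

Mn³⁺/Mn²⁺ is the cathode (higher E°), Fe²⁺/Fe the anode: E°cell = +1.49 − (-0.44) = +1.93 V, n = 2.
Overall: 2 Mn³⁺(aq) + Fe(s) → 2 Mn²⁺(aq) + Fe²⁺(aq)
Q = [Mn²⁺]^2·[Fe²⁺] / ([Mn³⁺]^2); log Q = 5.875.
E = E° − (0.0592/n) log Q = +1.93 − (0.0592/2)(5.875) = +1.756 V.

+1.756 V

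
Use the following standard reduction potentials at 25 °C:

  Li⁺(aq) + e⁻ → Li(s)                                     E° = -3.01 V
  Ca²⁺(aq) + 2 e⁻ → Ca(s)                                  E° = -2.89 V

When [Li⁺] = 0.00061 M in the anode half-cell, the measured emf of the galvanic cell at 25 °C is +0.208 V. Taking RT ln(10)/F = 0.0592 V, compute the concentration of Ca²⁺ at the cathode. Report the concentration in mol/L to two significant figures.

Ca²⁺/Ca is the cathode, Li⁺/Li the anode: E°cell = +0.12 V, n = 2.
Overall reaction: Ca²⁺(aq) + 2 Li(s) → Ca(s) + 2 Li⁺(aq); Q = [Li⁺]^2/[Ca²⁺]^1.
From E = E° − (0.0592/n) log Q: log Q = (E° − E)·n/0.0592 = (+0.12 − (+0.208))·2/0.0592 = -2.9730.
So 1·log[Ca²⁺] = 2·log(0.00061) − log Q = -6.4293 − (-2.9730) = -3.4563; [Ca²⁺] = 10^(-3.4563) ≈ 0.00035 M.

0.00035 M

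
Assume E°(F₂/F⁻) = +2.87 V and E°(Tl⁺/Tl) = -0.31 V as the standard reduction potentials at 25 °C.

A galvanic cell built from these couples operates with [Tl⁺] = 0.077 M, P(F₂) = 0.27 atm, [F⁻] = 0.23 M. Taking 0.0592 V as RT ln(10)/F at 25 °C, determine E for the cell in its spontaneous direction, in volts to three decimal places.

+3.267 V

F₂/F⁻ is the cathode (higher E°), Tl⁺/Tl the anode: E°cell = +2.87 − (-0.31) = +3.18 V, n = 2.
Overall: F₂(g) + 2 Tl(s) → 2 F⁻(aq) + 2 Tl⁺(aq)
Q = [F⁻]^2·[Tl⁺]^2 / (P(F₂)); log Q = -2.935.
E = E° − (0.0592/n) log Q = +3.18 − (0.0592/2)(-2.935) = +3.267 V.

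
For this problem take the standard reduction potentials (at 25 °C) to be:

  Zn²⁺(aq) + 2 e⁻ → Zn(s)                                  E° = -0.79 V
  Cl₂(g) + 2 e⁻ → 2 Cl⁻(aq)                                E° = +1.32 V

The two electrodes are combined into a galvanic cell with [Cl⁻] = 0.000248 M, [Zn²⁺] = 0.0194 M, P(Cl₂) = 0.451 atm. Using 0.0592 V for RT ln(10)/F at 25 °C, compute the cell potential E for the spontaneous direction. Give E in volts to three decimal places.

+2.364 V

Cl₂/Cl⁻ is the cathode (higher E°), Zn²⁺/Zn the anode: E°cell = +1.32 − (-0.79) = +2.11 V, n = 2.
Overall: Cl₂(g) + Zn(s) → 2 Cl⁻(aq) + Zn²⁺(aq)
Q = [Cl⁻]^2·[Zn²⁺] / (P(Cl₂)); log Q = -8.577.
E = E° − (0.0592/n) log Q = +2.11 − (0.0592/2)(-8.577) = +2.364 V.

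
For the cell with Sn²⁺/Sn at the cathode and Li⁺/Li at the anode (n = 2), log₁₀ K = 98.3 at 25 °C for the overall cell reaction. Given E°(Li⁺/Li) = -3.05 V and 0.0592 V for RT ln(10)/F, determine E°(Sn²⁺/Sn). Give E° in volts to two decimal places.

E°cell = (0.0592/n)·log K = (0.0592/2)(98.3) = +2.910 V.
Since Sn²⁺/Sn is the cathode and Li⁺/Li the anode, E°cell = E°(Sn²⁺/Sn) − E°(Li⁺/Li).
So E°(Sn²⁺/Sn) = E°cell + E°(Li⁺/Li) = +2.910 + (-3.05) = -0.14 V.

-0.14 V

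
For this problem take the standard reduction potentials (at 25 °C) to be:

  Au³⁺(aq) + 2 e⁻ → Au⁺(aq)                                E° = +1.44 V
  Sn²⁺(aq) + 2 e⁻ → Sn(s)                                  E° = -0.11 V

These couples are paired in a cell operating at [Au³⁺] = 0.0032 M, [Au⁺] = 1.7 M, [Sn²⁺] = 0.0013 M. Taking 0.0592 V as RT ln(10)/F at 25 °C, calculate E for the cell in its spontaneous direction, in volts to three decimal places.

Au³⁺/Au⁺ is the cathode (higher E°), Sn²⁺/Sn the anode: E°cell = +1.44 − (-0.11) = +1.55 V, n = 2.
Overall: Au³⁺(aq) + Sn(s) → Au⁺(aq) + Sn²⁺(aq)
Q = [Au⁺]·[Sn²⁺] / ([Au³⁺]); log Q = -0.161.
E = E° − (0.0592/n) log Q = +1.55 − (0.0592/2)(-0.161) = +1.555 V.

+1.555 V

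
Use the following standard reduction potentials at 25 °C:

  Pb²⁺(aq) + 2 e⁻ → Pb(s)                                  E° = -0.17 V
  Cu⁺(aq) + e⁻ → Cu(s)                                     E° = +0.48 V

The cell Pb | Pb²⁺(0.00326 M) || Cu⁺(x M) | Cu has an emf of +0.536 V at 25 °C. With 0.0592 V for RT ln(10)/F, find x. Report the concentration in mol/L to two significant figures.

0.00068 M

Cu⁺/Cu is the cathode, Pb²⁺/Pb the anode: E°cell = +0.65 V, n = 2.
Overall reaction: 2 Cu⁺(aq) + Pb(s) → 2 Cu(s) + Pb²⁺(aq); Q = [Pb²⁺]^1/[Cu⁺]^2.
From E = E° − (0.0592/n) log Q: log Q = (E° − E)·n/0.0592 = (+0.65 − (+0.536))·2/0.0592 = 3.8514.
So 2·log[Cu⁺] = 1·log(0.00326) − log Q = -2.4868 − (3.8514) = -6.3382; log[Cu⁺] = -6.3382 / 2 = -3.1691; [Cu⁺] = 10^(-3.1691) ≈ 0.00068 M.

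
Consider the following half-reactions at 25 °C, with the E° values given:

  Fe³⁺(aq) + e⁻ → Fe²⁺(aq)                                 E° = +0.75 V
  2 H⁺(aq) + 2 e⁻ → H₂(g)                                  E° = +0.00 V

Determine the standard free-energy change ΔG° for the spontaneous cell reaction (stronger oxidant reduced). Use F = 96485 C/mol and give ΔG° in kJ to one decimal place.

-144.7 kJ

Fe³⁺/Fe²⁺ (E° = +0.75 V) is the cathode; H⁺/H₂ (E° = +0.00 V) is the anode, so E°cell = +0.75 V.
Balancing electrons gives n = 2 (lcm of 1 and 2).
ΔG° = −nFE° = −(2)(96485)(+0.75) = -144,728 J = -144.7 kJ.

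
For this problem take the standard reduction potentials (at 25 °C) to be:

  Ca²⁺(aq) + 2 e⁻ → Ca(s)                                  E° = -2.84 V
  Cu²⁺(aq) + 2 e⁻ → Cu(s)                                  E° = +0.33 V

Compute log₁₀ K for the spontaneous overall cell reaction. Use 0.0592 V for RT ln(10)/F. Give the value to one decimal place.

Cathode: Cu²⁺/Cu; anode: Ca²⁺/Ca. E°cell = +3.17 V, n = 2.
log K = nE°cell / 0.0592 = (2)(+3.17) / 0.0592 = 107.1.

107.1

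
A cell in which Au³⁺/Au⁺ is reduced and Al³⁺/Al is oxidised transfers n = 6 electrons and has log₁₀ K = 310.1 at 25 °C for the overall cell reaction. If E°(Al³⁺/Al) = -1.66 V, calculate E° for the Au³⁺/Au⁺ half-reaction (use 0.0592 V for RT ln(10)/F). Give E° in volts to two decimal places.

E°cell = (0.0592/n)·log K = (0.0592/6)(310.1) = +3.060 V.
Since Au³⁺/Au⁺ is the cathode and Al³⁺/Al the anode, E°cell = E°(Au³⁺/Au⁺) − E°(Al³⁺/Al).
So E°(Au³⁺/Au⁺) = E°cell + E°(Al³⁺/Al) = +3.060 + (-1.66) = +1.40 V.

+1.40 V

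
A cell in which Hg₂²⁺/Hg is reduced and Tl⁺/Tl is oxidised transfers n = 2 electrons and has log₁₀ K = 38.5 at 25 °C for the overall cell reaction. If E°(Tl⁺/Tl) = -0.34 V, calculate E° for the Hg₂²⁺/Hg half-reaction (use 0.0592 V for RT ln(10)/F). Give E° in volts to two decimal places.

+0.80 V

E°cell = (0.0592/n)·log K = (0.0592/2)(38.5) = +1.140 V.
Since Hg₂²⁺/Hg is the cathode and Tl⁺/Tl the anode, E°cell = E°(Hg₂²⁺/Hg) − E°(Tl⁺/Tl).
So E°(Hg₂²⁺/Hg) = E°cell + E°(Tl⁺/Tl) = +1.140 + (-0.34) = +0.80 V.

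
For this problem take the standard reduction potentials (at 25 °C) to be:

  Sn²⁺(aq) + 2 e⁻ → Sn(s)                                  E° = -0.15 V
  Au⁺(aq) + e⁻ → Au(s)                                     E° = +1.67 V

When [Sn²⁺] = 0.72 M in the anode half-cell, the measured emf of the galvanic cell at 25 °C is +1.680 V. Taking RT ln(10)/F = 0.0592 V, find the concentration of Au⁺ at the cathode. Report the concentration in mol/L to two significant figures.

0.0037 M

Au⁺/Au is the cathode, Sn²⁺/Sn the anode: E°cell = +1.82 V, n = 2.
Overall reaction: 2 Au⁺(aq) + Sn(s) → 2 Au(s) + Sn²⁺(aq); Q = [Sn²⁺]^1/[Au⁺]^2.
From E = E° − (0.0592/n) log Q: log Q = (E° − E)·n/0.0592 = (+1.82 − (+1.680))·2/0.0592 = 4.7297.
So 2·log[Au⁺] = 1·log(0.72) − log Q = -0.1427 − (4.7297) = -4.8724; log[Au⁺] = -4.8724 / 2 = -2.4362; [Au⁺] = 10^(-2.4362) ≈ 0.0037 M.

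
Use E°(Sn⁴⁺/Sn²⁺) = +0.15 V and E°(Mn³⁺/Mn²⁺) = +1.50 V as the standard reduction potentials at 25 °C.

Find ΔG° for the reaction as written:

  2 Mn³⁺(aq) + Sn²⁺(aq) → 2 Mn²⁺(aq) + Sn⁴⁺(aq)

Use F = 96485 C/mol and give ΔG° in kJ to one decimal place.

As written, Mn³⁺/Mn²⁺ is reduced (cathode) and Sn⁴⁺/Sn²⁺ is oxidised (anode), so E°cell = (+1.50) − (+0.15) = +1.35 V.
Balancing electrons gives n = 2.
ΔG° = −nFE° = −(2)(96485)(+1.35) = -260,510 J = -260.5 kJ.

-260.5 kJ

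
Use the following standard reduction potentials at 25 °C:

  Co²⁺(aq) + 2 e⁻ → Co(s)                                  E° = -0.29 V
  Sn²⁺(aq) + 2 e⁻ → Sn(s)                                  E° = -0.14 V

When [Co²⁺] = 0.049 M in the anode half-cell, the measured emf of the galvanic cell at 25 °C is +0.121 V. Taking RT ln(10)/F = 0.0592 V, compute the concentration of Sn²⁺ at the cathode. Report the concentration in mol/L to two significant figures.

0.0051 M

Sn²⁺/Sn is the cathode, Co²⁺/Co the anode: E°cell = +0.15 V, n = 2.
Overall reaction: Sn²⁺(aq) + Co(s) → Sn(s) + Co²⁺(aq); Q = [Co²⁺]^1/[Sn²⁺]^1.
From E = E° − (0.0592/n) log Q: log Q = (E° − E)·n/0.0592 = (+0.15 − (+0.121))·2/0.0592 = 0.9797.
So 1·log[Sn²⁺] = 1·log(0.049) − log Q = -1.3098 − (0.9797) = -2.2895; [Sn²⁺] = 10^(-2.2895) ≈ 0.0051 M.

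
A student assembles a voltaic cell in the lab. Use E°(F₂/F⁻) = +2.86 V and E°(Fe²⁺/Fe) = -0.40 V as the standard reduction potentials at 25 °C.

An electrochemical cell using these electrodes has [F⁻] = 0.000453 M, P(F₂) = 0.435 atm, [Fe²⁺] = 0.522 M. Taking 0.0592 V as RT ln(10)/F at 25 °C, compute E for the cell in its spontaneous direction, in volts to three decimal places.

+3.456 V

F₂/F⁻ is the cathode (higher E°), Fe²⁺/Fe the anode: E°cell = +2.86 − (-0.40) = +3.26 V, n = 2.
Overall: F₂(g) + Fe(s) → 2 F⁻(aq) + Fe²⁺(aq)
Q = [F⁻]^2·[Fe²⁺] / (P(F₂)); log Q = -6.609.
E = E° − (0.0592/n) log Q = +3.26 − (0.0592/2)(-6.609) = +3.456 V.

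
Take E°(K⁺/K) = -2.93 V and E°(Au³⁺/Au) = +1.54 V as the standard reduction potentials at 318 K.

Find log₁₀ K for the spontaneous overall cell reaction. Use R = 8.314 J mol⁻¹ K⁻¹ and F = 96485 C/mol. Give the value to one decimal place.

212.5

Cathode: Au³⁺/Au; anode: K⁺/K. E°cell = (+1.54) − (-2.93) = +4.47 V, with n = 3.
ΔG° = −nFE° = −RT ln K, so ln K = nFE°/(RT) = (3)(96485)(+4.47) / ((8.314)(318)) = 489.386.
log₁₀ K = 489.386 / ln 10 = 212.5.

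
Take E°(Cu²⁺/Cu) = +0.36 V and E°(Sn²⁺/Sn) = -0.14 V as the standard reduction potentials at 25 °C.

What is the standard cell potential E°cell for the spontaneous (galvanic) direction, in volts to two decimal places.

The Cu²⁺/Cu couple has the higher reduction potential, so it is the cathode; Sn²⁺/Sn is oxidised at the anode.
E°cell = E°(cathode) − E°(anode) = (+0.36) − (-0.14) = +0.50 V.
Since E°cell > 0, the reaction is spontaneous under standard conditions.

+0.50 V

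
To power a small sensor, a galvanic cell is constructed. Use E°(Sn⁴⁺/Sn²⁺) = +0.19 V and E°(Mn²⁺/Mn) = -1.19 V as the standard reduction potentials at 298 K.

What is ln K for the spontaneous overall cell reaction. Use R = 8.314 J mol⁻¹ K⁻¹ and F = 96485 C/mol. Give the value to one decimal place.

107.5

Cathode: Sn⁴⁺/Sn²⁺; anode: Mn²⁺/Mn. E°cell = (+0.19) − (-1.19) = +1.38 V, with n = 2.
ΔG° = −nFE° = −RT ln K, so ln K = nFE°/(RT) = (2)(96485)(+1.38) / ((8.314)(298)) = 107.484.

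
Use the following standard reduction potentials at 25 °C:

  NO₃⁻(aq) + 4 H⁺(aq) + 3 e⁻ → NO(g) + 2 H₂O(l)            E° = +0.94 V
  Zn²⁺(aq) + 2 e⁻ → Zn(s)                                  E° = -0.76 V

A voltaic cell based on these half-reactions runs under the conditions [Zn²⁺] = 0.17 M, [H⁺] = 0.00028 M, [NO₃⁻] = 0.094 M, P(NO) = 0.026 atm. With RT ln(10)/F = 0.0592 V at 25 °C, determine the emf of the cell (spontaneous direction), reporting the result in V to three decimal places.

NO₃⁻/NO is the cathode (higher E°), Zn²⁺/Zn the anode: E°cell = +0.94 − (-0.76) = +1.70 V, n = 6.
Overall: 2 NO₃⁻(aq) + 8 H⁺(aq) + 3 Zn(s) → 2 NO(g) + 4 H₂O(l) + 3 Zn²⁺(aq)
Q = P(NO)^2·[Zn²⁺]^3 / ([NO₃⁻]^2·[H⁺]^8); log Q = 24.998.
E = E° − (0.0592/n) log Q = +1.70 − (0.0592/6)(24.998) = +1.453 V.

+1.453 V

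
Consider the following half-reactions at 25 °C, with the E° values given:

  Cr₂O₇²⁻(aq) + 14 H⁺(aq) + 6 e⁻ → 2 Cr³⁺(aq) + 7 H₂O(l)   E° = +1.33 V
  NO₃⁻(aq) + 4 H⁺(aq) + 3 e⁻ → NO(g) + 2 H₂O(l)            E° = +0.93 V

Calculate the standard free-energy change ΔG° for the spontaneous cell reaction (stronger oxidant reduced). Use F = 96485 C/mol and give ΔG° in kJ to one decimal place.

-231.6 kJ

Cr₂O₇²⁻/Cr³⁺ (E° = +1.33 V) is the cathode; NO₃⁻/NO (E° = +0.93 V) is the anode, so E°cell = +0.40 V.
Balancing electrons gives n = 6 (lcm of 6 and 3).
ΔG° = −nFE° = −(6)(96485)(+0.40) = -231,564 J = -231.6 kJ.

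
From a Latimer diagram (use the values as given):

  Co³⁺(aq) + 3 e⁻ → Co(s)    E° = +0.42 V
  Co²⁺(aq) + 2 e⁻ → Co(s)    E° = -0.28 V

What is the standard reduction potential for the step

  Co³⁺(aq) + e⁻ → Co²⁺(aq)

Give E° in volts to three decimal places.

+1.820 V

Sequential free energies add, so n₃E°₃ = n₁E°₁ + n₂E°₂.
With n₃ = 3, and the known step contributing 2×(-0.28) V, the unknown satisfies 1·E° = 3×(+0.42) − 2×(-0.28) = +1.820.
E° = +1.820 / 1 = +1.820 V.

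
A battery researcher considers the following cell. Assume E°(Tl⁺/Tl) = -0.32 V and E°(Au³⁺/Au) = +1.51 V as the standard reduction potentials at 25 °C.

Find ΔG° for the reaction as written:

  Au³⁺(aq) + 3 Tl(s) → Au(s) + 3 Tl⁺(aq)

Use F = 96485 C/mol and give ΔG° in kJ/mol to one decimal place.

As written, Au³⁺/Au is reduced (cathode) and Tl⁺/Tl is oxidised (anode), so E°cell = (+1.51) − (-0.32) = +1.83 V.
Balancing electrons gives n = 3.
ΔG° = −nFE° = −(3)(96485)(+1.83) = -529,703 J = -529.7 kJ/mol.

-529.7 kJ/mol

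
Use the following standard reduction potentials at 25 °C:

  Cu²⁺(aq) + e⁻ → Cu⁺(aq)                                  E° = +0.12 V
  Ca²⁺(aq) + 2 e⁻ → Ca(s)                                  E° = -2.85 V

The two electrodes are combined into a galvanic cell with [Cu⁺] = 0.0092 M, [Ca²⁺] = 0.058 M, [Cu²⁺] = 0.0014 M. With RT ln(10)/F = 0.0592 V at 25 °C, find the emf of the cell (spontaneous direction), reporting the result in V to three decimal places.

Cu²⁺/Cu⁺ is the cathode (higher E°), Ca²⁺/Ca the anode: E°cell = +0.12 − (-2.85) = +2.97 V, n = 2.
Overall: 2 Cu²⁺(aq) + Ca(s) → 2 Cu⁺(aq) + Ca²⁺(aq)
Q = [Cu⁺]^2·[Ca²⁺] / ([Cu²⁺]^2); log Q = 0.399.
E = E° − (0.0592/n) log Q = +2.97 − (0.0592/2)(0.399) = +2.958 V.

+2.958 V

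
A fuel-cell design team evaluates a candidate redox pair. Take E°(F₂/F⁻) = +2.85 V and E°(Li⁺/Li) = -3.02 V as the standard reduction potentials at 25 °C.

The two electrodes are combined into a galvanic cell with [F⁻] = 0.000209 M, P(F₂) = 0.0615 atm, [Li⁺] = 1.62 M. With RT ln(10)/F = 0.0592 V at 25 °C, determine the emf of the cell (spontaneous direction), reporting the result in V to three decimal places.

F₂/F⁻ is the cathode (higher E°), Li⁺/Li the anode: E°cell = +2.85 − (-3.02) = +5.87 V, n = 2.
Overall: F₂(g) + 2 Li(s) → 2 F⁻(aq) + 2 Li⁺(aq)
Q = [F⁻]^2·[Li⁺]^2 / (P(F₂)); log Q = -5.730.
E = E° − (0.0592/n) log Q = +5.87 − (0.0592/2)(-5.730) = +6.040 V.

+6.040 V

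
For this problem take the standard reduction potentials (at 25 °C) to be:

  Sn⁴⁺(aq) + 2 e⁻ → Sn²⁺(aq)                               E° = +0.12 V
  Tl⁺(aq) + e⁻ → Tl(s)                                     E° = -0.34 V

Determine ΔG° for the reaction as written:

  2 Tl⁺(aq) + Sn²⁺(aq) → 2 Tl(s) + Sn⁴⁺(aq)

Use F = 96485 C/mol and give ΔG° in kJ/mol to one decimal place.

+88.8 kJ/mol

As written, Tl⁺/Tl is reduced (cathode) and Sn⁴⁺/Sn²⁺ is oxidised (anode), so E°cell = (-0.34) − (+0.12) = -0.46 V.
Balancing electrons gives n = 2.
ΔG° = −nFE° = −(2)(96485)(-0.46) = 88,766 J = +88.8 kJ/mol.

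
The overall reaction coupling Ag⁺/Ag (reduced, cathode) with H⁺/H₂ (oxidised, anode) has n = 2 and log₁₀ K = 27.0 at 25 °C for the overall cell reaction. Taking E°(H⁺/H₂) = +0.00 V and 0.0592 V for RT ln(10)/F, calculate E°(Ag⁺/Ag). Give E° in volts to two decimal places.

E°cell = (0.0592/n)·log K = (0.0592/2)(27.0) = +0.799 V.
Since Ag⁺/Ag is the cathode and H⁺/H₂ the anode, E°cell = E°(Ag⁺/Ag) − E°(H⁺/H₂).
So E°(Ag⁺/Ag) = E°cell + E°(H⁺/H₂) = +0.799 + (+0.00) = +0.80 V.

+0.80 V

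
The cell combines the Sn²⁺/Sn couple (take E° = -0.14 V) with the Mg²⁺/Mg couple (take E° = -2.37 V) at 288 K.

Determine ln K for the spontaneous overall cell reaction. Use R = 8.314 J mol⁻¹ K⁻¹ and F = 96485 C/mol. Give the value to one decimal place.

Cathode: Sn²⁺/Sn; anode: Mg²⁺/Mg. E°cell = (-0.14) − (-2.37) = +2.23 V, with n = 2.
ΔG° = −nFE° = −RT ln K, so ln K = nFE°/(RT) = (2)(96485)(+2.23) / ((8.314)(288)) = 179.718.

179.7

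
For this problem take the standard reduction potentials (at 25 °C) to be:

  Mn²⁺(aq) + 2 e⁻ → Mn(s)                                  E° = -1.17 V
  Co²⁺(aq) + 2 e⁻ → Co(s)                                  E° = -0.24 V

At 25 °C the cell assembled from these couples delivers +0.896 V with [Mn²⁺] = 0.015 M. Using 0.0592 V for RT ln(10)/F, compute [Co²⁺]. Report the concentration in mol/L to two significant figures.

Co²⁺/Co is the cathode, Mn²⁺/Mn the anode: E°cell = +0.93 V, n = 2.
Overall reaction: Co²⁺(aq) + Mn(s) → Co(s) + Mn²⁺(aq); Q = [Mn²⁺]^1/[Co²⁺]^1.
From E = E° − (0.0592/n) log Q: log Q = (E° − E)·n/0.0592 = (+0.93 − (+0.896))·2/0.0592 = 1.1486.
So 1·log[Co²⁺] = 1·log(0.015) − log Q = -1.8239 − (1.1486) = -2.9725; [Co²⁺] = 10^(-2.9725) ≈ 0.0011 M.

0.0011 M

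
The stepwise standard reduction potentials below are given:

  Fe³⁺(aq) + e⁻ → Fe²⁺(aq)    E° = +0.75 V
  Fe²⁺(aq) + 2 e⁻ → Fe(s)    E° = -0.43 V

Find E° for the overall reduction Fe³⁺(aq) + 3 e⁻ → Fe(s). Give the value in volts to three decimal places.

-0.037 V

Standard free energies of sequential steps add: ΔG°₃ = ΔG°₁ + ΔG°₂, so n₃E°₃ = n₁E°₁ + n₂E°₂.
E°₃ = (1×+0.75 + 2×-0.43) / 3 = (-0.110) / 3 = -0.037 V.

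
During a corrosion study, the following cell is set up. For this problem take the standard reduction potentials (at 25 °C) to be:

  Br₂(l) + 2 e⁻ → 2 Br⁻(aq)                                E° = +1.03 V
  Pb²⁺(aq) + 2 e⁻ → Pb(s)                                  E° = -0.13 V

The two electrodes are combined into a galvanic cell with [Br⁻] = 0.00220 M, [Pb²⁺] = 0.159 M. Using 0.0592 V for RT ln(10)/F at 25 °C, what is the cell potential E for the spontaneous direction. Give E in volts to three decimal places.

Br₂/Br⁻ is the cathode (higher E°), Pb²⁺/Pb the anode: E°cell = +1.03 − (-0.13) = +1.16 V, n = 2.
Overall: Br₂(l) + Pb(s) → 2 Br⁻(aq) + Pb²⁺(aq)
Q = [Br⁻]^2·[Pb²⁺]; log Q = -6.114.
E = E° − (0.0592/n) log Q = +1.16 − (0.0592/2)(-6.114) = +1.341 V.

+1.341 V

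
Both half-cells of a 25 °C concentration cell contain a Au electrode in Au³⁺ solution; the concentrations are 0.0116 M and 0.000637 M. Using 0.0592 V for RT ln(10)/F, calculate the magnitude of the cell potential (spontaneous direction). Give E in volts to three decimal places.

For a concentration cell E°cell = 0. The 0.0116 M side is the cathode (reduction is favoured where [Au³⁺] is higher).
With n = 3, E = −(0.0592/3) log([Au³⁺]ₐₙ/[Au³⁺]꜀ₐₜ) = −(0.0592/3) log(0.000637/0.0116) = −(0.0592/3)(-1.260) = +0.025 V.

+0.025 V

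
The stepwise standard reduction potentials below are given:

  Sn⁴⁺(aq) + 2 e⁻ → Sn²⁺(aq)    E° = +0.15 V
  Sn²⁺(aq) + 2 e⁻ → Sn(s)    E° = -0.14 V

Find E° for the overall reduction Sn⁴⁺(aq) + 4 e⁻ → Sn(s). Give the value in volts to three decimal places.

Since ΔG° = −nFE° is additive over sequential reductions, n₃E°₃ = n₁E°₁ + n₂E°₂.
E°₃ = (2×+0.15 + 2×-0.14) / 4 = (+0.020) / 4 = +0.005 V.

+0.005 V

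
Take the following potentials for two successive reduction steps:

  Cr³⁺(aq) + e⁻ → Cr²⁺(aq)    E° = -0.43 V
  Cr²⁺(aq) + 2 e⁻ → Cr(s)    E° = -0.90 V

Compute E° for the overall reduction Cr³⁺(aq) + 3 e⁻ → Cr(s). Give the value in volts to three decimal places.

Since ΔG° = −nFE° is additive over sequential reductions, n₃E°₃ = n₁E°₁ + n₂E°₂.
E°₃ = (1×-0.43 + 2×-0.90) / 3 = (-2.230) / 3 = -0.743 V.

-0.743 V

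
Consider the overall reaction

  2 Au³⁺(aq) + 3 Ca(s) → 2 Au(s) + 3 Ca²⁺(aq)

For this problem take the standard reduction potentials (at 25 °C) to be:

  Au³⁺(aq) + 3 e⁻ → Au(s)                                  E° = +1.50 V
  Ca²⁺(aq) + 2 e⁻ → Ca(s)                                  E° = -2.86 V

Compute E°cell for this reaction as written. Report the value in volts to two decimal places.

+4.36 V

The Au³⁺/Au couple has the higher reduction potential, so it is the cathode; Ca²⁺/Ca is oxidised at the anode.
E°cell = E°(cathode) − E°(anode) = (+1.50) − (-2.86) = +4.36 V.
Since E°cell > 0, the reaction is spontaneous under standard conditions.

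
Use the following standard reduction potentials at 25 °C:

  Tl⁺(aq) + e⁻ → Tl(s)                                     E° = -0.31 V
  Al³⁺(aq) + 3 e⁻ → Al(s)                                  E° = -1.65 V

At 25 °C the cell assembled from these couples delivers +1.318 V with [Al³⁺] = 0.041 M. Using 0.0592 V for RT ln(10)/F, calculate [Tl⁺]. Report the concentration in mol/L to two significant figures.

Tl⁺/Tl is the cathode, Al³⁺/Al the anode: E°cell = +1.34 V, n = 3.
Overall reaction: 3 Tl⁺(aq) + Al(s) → 3 Tl(s) + Al³⁺(aq); Q = [Al³⁺]^1/[Tl⁺]^3.
From E = E° − (0.0592/n) log Q: log Q = (E° − E)·n/0.0592 = (+1.34 − (+1.318))·3/0.0592 = 1.1149.
So 3·log[Tl⁺] = 1·log(0.041) − log Q = -1.3872 − (1.1149) = -2.5021; log[Tl⁺] = -2.5021 / 3 = -0.8340; [Tl⁺] = 10^(-0.8340) ≈ 0.15 M.

0.15 M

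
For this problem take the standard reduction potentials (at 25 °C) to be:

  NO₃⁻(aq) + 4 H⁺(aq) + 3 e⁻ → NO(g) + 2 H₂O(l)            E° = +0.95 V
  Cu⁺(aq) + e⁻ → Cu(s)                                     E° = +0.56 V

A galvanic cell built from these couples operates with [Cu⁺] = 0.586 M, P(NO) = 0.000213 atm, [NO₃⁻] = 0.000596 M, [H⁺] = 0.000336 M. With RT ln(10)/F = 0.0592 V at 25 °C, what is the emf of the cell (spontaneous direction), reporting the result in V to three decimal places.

NO₃⁻/NO is the cathode (higher E°), Cu⁺/Cu the anode: E°cell = +0.95 − (+0.56) = +0.39 V, n = 3.
Overall: NO₃⁻(aq) + 4 H⁺(aq) + 3 Cu(s) → NO(g) + 2 H₂O(l) + 3 Cu⁺(aq)
Q = P(NO)·[Cu⁺]^3 / ([NO₃⁻]·[H⁺]^4); log Q = 12.751.
E = E° − (0.0592/n) log Q = +0.39 − (0.0592/3)(12.751) = +0.138 V.

+0.138 V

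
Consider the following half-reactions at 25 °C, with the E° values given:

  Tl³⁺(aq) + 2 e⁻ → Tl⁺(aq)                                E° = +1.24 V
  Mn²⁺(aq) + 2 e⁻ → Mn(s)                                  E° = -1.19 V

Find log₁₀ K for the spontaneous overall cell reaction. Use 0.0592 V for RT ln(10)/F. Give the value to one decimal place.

Cathode: Tl³⁺/Tl⁺; anode: Mn²⁺/Mn. E°cell = +2.43 V, n = 2.
log K = nE°cell / 0.0592 = (2)(+2.43) / 0.0592 = 82.1.

82.1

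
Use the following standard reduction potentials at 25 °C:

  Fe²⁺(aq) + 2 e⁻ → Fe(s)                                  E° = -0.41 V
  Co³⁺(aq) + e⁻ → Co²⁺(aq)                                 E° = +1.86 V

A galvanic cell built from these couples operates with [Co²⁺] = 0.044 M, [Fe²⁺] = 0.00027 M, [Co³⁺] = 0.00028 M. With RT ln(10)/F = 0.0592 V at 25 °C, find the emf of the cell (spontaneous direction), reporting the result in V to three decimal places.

Co³⁺/Co²⁺ is the cathode (higher E°), Fe²⁺/Fe the anode: E°cell = +1.86 − (-0.41) = +2.27 V, n = 2.
Overall: 2 Co³⁺(aq) + Fe(s) → 2 Co²⁺(aq) + Fe²⁺(aq)
Q = [Co²⁺]^2·[Fe²⁺] / ([Co³⁺]^2); log Q = 0.824.
E = E° − (0.0592/n) log Q = +2.27 − (0.0592/2)(0.824) = +2.246 V.

+2.246 V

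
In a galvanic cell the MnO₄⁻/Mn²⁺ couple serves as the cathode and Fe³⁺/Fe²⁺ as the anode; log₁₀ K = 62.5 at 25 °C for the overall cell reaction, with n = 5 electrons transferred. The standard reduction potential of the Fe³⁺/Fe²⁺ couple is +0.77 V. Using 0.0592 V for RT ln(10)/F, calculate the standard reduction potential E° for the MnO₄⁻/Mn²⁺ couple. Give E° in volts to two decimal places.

E°cell = (0.0592/n)·log K = (0.0592/5)(62.5) = +0.740 V.
Since MnO₄⁻/Mn²⁺ is the cathode and Fe³⁺/Fe²⁺ the anode, E°cell = E°(MnO₄⁻/Mn²⁺) − E°(Fe³⁺/Fe²⁺).
So E°(MnO₄⁻/Mn²⁺) = E°cell + E°(Fe³⁺/Fe²⁺) = +0.740 + (+0.77) = +1.51 V.

+1.51 V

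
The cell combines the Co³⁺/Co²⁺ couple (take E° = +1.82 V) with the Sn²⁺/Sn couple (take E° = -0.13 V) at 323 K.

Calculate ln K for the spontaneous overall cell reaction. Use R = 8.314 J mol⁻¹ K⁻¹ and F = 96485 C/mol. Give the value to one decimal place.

Cathode: Co³⁺/Co²⁺; anode: Sn²⁺/Sn. E°cell = (+1.82) − (-0.13) = +1.95 V, with n = 2.
ΔG° = −nFE° = −RT ln K, so ln K = nFE°/(RT) = (2)(96485)(+1.95) / ((8.314)(323)) = 140.124.

140.1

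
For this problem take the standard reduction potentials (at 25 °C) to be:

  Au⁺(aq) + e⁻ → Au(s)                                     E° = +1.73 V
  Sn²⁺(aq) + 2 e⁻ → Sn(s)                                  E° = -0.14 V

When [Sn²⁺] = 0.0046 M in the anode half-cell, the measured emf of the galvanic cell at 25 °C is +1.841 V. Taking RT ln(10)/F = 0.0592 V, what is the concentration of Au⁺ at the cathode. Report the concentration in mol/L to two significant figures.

0.022 M

Au⁺/Au is the cathode, Sn²⁺/Sn the anode: E°cell = +1.87 V, n = 2.
Overall reaction: 2 Au⁺(aq) + Sn(s) → 2 Au(s) + Sn²⁺(aq); Q = [Sn²⁺]^1/[Au⁺]^2.
From E = E° − (0.0592/n) log Q: log Q = (E° − E)·n/0.0592 = (+1.87 − (+1.841))·2/0.0592 = 0.9797.
So 2·log[Au⁺] = 1·log(0.0046) − log Q = -2.3372 − (0.9797) = -3.3169; log[Au⁺] = -3.3169 / 2 = -1.6584; [Au⁺] = 10^(-1.6584) ≈ 0.022 M.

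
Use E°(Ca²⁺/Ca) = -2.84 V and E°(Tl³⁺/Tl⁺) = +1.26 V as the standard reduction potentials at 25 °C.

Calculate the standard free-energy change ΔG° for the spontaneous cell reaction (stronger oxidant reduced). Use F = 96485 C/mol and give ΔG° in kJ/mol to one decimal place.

-791.2 kJ/mol

Tl³⁺/Tl⁺ (E° = +1.26 V) is the cathode; Ca²⁺/Ca (E° = -2.84 V) is the anode, so E°cell = +4.10 V.
Balancing electrons gives n = 2 (lcm of 2 and 2).
ΔG° = −nFE° = −(2)(96485)(+4.10) = -791,177 J = -791.2 kJ/mol.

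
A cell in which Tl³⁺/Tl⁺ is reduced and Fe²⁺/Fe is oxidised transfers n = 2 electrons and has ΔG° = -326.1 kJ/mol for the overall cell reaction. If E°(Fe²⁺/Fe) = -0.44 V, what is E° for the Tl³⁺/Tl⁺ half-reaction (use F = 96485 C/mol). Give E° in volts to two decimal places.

E°cell = −ΔG°/(nF) = −(-326.1×10³)/((2)(96485)) = +1.690 V.
Since Tl³⁺/Tl⁺ is the cathode and Fe²⁺/Fe the anode, E°cell = E°(Tl³⁺/Tl⁺) − E°(Fe²⁺/Fe).
So E°(Tl³⁺/Tl⁺) = E°cell + E°(Fe²⁺/Fe) = +1.690 + (-0.44) = +1.25 V.

+1.25 V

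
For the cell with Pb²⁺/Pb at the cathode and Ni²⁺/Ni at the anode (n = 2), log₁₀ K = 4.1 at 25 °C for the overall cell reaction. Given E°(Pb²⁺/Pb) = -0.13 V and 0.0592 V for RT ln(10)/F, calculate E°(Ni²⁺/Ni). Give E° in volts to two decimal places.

-0.25 V

E°cell = (0.0592/n)·log K = (0.0592/2)(4.1) = +0.121 V.
Since Pb²⁺/Pb is the cathode and Ni²⁺/Ni the anode, E°cell = E°(Pb²⁺/Pb) − E°(Ni²⁺/Ni).
So E°(Ni²⁺/Ni) = E°(Pb²⁺/Pb) − E°cell = (-0.13) − (+0.121) = -0.25 V.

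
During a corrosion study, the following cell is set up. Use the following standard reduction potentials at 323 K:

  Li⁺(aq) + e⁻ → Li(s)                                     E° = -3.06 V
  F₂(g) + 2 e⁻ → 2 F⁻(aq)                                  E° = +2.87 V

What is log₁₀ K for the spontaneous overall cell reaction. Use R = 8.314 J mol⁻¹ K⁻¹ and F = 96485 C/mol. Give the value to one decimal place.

185.1

Cathode: F₂/F⁻; anode: Li⁺/Li. E°cell = (+2.87) − (-3.06) = +5.93 V, with n = 2.
ΔG° = −nFE° = −RT ln K, so ln K = nFE°/(RT) = (2)(96485)(+5.93) / ((8.314)(323)) = 426.120.
log₁₀ K = 426.120 / ln 10 = 185.1.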